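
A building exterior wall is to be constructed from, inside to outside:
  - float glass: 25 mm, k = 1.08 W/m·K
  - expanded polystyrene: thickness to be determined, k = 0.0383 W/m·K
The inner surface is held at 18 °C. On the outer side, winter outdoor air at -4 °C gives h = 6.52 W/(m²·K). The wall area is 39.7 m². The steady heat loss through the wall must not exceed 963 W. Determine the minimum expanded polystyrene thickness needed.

L ≈ 28 mm

Series thermal resistances:
R_float glass = L/(kA) = 0.025/(1.08×39.7) = 5.831×10^-4 K/W
R_outer film = 1/(h_o·A) = 1/(6.52×39.7) = 0.003863 K/W
Sum of the known resistances R_other = 0.004446 K/W
Required total resistance R_tot = ΔT/Q_allow = 22/963 = 0.02285 K/W
R_expanded polystyrene = R_tot − R_other = 0.0184 K/W
L = R·k·A = 0.0184×0.0383×39.7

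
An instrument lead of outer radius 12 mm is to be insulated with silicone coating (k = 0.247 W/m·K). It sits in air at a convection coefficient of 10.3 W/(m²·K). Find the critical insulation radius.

r_cr ≈ 24 mm

For a cylinder r_cr = k/h = 0.247/10.3
r_cr = 24 mm; since the bare radius (12 mm) is below r_cr, adding a thin layer of insulation will *increase* heat loss.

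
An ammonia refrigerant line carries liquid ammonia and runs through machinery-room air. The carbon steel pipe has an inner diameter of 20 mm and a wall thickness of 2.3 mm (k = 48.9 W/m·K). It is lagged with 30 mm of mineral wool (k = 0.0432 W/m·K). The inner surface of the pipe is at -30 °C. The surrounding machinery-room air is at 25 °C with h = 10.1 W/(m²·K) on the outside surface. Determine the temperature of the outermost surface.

T ≈ 20.8 °C

Per-layer cylindrical resistances, series-summed:
R_carbon steel pipe wall = ln(12.3/10)/(2π×48.9×1) = 6.738×10^-4 K/W
R_mineral wool = ln(42.3/12.3)/(2π×0.0432×1) = 4.551 K/W
R_outer film = 1/(h_o·2πr_oL) = 1/(10.1×2π×0.0423×1) = 0.3725 K/W
R_total = 4.924 K/W
Q = ΔT/R_total = 55/4.924
Q = 11.2 W/m
T_interface = T_inner + Q·ΣR(inner→interface) = -30 + 11.2×4.551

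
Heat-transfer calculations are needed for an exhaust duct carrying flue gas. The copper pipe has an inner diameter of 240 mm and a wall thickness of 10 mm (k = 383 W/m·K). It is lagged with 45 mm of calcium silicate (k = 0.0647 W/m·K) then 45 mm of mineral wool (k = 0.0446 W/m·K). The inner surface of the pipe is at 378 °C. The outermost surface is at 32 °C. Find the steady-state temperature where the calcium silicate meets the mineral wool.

Per-layer cylindrical resistances, series-summed:
R_copper pipe wall = ln(130/120)/(2π×383×1) = 3.326×10^-5 K/W
R_calcium silicate = ln(175/130)/(2π×0.0647×1) = 0.7312 K/W
R_mineral wool = ln(220/175)/(2π×0.0446×1) = 0.8166 K/W
R_total = 1.548 K/W
Q = ΔT/R_total = 346/1.548
Q = 224 W/m
T_interface = T_inner − Q·ΣR(inner→interface) = 378 − 224×0.7312

T ≈ 215 °C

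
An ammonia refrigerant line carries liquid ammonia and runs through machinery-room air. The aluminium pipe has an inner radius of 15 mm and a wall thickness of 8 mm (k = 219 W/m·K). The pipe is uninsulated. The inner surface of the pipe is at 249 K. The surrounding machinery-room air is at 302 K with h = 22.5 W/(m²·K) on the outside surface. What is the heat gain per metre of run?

For a radial system each layer contributes R = ln(r_out/r_in)/(2πkL); films add R = 1/(hA).
R_aluminium pipe wall = ln(23/15)/(2π×219×1) = 3.106×10^-4 K/W
R_outer film = 1/(h_o·2πr_oL) = 1/(22.5×2π×0.023×1) = 0.3075 K/W
R_total = 0.3079 K/W
Q = ΔT/R_total = 53/0.3079

q′ ≈ 172 W/m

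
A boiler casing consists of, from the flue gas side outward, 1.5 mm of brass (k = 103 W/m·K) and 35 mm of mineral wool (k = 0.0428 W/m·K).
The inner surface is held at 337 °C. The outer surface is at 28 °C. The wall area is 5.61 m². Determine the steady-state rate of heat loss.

Using the resistance-network approach (series):
R_brass = L/(kA) = 0.0015/(103×5.61) = 2.596×10^-6 K/W
R_mineral wool = L/(kA) = 0.035/(0.0428×5.61) = 0.1458 K/W
R_total = 0.1458 K/W
Q = ΔT / R_total = 309 / 0.1458

Q ≈ 2120 W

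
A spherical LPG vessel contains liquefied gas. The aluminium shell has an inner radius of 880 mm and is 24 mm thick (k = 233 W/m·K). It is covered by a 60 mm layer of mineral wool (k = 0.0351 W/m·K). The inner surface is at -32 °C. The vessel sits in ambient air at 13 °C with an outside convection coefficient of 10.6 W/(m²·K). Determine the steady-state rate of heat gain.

Q ≈ 274 W

For a spherical shell R = (1/r₁ − 1/r₂)/(4πk); film R = 1/(h·4πr²). In series:
R_aluminium shell = (1/0.88 − 1/0.904)/(4π×233) = 1.03×10^-5 K/W
R_mineral wool = (1/0.904 − 1/0.964)/(4π×0.0351) = 0.1561 K/W
R_outer film = 1/(h·4πr_o²) = 1/(10.6×4π×0.964²) = 0.008078 K/W
R_total = 0.1642 K/W
Q = ΔT/R_total = 45/0.1642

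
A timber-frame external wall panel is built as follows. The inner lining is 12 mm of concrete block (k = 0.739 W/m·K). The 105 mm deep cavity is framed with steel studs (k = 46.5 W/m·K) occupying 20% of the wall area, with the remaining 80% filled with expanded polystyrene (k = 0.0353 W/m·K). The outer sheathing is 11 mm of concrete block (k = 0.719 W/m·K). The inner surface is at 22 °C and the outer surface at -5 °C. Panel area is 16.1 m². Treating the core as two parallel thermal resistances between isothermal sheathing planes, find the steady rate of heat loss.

Q ≈ 10200 W

Sheathing layers in series; stud and cavity paths in parallel between them.
R_inner = 0.012/(0.739×16.1) = 0.001009 K/W
R_stud  = 0.105/(46.5×0.2×16.1) = 7.013×10^-4 K/W
R_cav   = 0.105/(0.0353×0.8×16.1) = 0.2309 K/W
1/R_core = 1/R_stud + 1/R_cav → R_core = 6.991×10^-4 K/W
R_outer = 0.011/(0.719×16.1) = 9.503×10^-4 K/W
R_total = 0.002658 K/W
Q = ΔT/R_total = 27/0.002658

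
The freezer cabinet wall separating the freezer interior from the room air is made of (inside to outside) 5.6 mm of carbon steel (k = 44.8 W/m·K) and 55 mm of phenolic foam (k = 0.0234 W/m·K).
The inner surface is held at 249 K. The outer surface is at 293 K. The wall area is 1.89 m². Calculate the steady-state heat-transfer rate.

Thermal resistances in series:
R_carbon steel = L/(kA) = 0.0056/(44.8×1.89) = 6.614×10^-5 K/W
R_phenolic foam = L/(kA) = 0.055/(0.0234×1.89) = 1.244 K/W
R_total = 1.244 K/W
Q = ΔT / R_total = 44 / 1.244

Q ≈ 35.4 W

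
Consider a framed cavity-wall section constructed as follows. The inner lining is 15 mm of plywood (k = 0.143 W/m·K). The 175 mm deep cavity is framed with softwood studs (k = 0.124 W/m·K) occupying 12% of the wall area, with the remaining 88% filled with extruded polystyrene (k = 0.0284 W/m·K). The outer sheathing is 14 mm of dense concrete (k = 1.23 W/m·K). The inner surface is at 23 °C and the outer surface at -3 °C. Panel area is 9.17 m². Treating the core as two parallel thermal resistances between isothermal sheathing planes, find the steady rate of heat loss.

Q ≈ 52.9 W

Sheathing layers in series; stud and cavity paths in parallel between them.
R_inner = 0.015/(0.143×9.17) = 0.01144 K/W
R_stud  = 0.175/(0.124×0.12×9.17) = 1.283 K/W
R_cav   = 0.175/(0.0284×0.88×9.17) = 0.7636 K/W
1/R_core = 1/R_stud + 1/R_cav → R_core = 0.4786 K/W
R_outer = 0.014/(1.23×9.17) = 0.001241 K/W
R_total = 0.4913 K/W
Q = ΔT/R_total = 26/0.4913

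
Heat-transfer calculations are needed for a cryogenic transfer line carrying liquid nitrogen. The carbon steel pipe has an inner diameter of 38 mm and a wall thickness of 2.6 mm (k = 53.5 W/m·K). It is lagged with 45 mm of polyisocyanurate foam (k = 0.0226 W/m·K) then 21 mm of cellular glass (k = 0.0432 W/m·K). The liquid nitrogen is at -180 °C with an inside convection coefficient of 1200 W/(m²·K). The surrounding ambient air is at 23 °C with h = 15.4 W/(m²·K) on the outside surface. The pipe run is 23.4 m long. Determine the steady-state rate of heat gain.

For a radial system each layer contributes R = ln(r_out/r_in)/(2πkL); films add R = 1/(hA).
R_inner film = 1/(h_i·2πr₁L) = 1/(1200×2π×0.019×23.4) = 2.983×10^-4 K/W
R_carbon steel pipe wall = ln(21.6/19)/(2π×53.5×23.4) = 1.631×10^-5 K/W
R_polyisocyanurate foam = ln(66.6/21.6)/(2π×0.0226×23.4) = 0.3389 K/W
R_cellular glass = ln(87.6/66.6)/(2π×0.0432×23.4) = 0.04315 K/W
R_outer film = 1/(h_o·2πr_oL) = 1/(15.4×2π×0.0876×23.4) = 0.005042 K/W
R_total = 0.3874 K/W
Q = ΔT/R_total = 203/0.3874

Q ≈ 524 W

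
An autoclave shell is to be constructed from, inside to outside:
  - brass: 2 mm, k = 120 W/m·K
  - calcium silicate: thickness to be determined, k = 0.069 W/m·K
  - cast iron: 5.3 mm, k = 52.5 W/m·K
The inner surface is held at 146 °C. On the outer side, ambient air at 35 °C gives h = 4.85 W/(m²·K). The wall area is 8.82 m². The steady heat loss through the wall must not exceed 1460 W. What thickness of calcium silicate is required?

Treating each layer as a thermal resistance in series:
R_brass = L/(kA) = 0.002/(120×8.82) = 1.89×10^-6 K/W
R_cast iron = L/(kA) = 0.0053/(52.5×8.82) = 1.145×10^-5 K/W
R_outer film = 1/(h_o·A) = 1/(4.85×8.82) = 0.02338 K/W
Sum of the known resistances R_other = 0.02339 K/W
Required total resistance R_tot = ΔT/Q_allow = 111/1460 = 0.07603 K/W
R_calcium silicate = R_tot − R_other = 0.05264 K/W
L = R·k·A = 0.05264×0.069×8.82

L ≈ 32 mm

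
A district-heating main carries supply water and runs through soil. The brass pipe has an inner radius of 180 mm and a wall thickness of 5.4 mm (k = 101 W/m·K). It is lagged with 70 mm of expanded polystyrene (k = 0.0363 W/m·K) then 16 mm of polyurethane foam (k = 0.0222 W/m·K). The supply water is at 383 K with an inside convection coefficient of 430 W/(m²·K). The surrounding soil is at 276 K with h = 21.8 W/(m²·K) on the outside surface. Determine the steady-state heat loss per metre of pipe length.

Radial resistances (cylindrical: R_cond = ln(r_o/r_i)/(2πkL), R_conv = 1/(h·2πrL)):
R_inner film = 1/(h_i·2πr₁L) = 1/(430×2π×0.18×1) = 0.002056 K/W
R_brass pipe wall = ln(185.4/180)/(2π×101×1) = 4.658×10^-5 K/W
R_expanded polystyrene = ln(255.4/185.4)/(2π×0.0363×1) = 1.404 K/W
R_polyurethane foam = ln(271.4/255.4)/(2π×0.0222×1) = 0.4356 K/W
R_outer film = 1/(h_o·2πr_oL) = 1/(21.8×2π×0.2714×1) = 0.0269 K/W
R_total = 1.869 K/W
Q = ΔT/R_total = 107/1.869

q′ ≈ 57.2 W/m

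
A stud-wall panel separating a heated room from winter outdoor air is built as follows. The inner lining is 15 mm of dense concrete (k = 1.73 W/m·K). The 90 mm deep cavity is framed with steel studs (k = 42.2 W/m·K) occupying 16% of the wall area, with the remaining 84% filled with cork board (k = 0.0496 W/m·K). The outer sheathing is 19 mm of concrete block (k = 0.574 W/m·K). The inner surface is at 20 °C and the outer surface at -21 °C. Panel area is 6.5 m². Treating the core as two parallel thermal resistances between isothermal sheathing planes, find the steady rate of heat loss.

Sheathing layers in series; stud and cavity paths in parallel between them.
R_inner = 0.015/(1.73×6.5) = 0.001334 K/W
R_stud  = 0.09/(42.2×0.16×6.5) = 0.002051 K/W
R_cav   = 0.09/(0.0496×0.84×6.5) = 0.3323 K/W
1/R_core = 1/R_stud + 1/R_cav → R_core = 0.002038 K/W
R_outer = 0.019/(0.574×6.5) = 0.005092 K/W
R_total = 0.008464 K/W
Q = ΔT/R_total = 41/0.008464

Q ≈ 4840 W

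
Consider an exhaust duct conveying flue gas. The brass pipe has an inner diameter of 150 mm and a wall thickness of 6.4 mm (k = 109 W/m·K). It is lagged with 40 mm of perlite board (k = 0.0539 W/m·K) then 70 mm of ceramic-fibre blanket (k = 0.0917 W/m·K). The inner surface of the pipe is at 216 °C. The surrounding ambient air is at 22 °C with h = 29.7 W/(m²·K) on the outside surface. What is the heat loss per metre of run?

q′ ≈ 97.1 W/m

Per-layer cylindrical resistances, series-summed:
R_brass pipe wall = ln(81.4/75)/(2π×109×1) = 1.196×10^-4 K/W
R_perlite board = ln(121.4/81.4)/(2π×0.0539×1) = 1.18 K/W
R_ceramic-fibre blanket = ln(191.4/121.4)/(2π×0.0917×1) = 0.7902 K/W
R_outer film = 1/(h_o·2πr_oL) = 1/(29.7×2π×0.1914×1) = 0.028 K/W
R_total = 1.999 K/W
Q = ΔT/R_total = 194/1.999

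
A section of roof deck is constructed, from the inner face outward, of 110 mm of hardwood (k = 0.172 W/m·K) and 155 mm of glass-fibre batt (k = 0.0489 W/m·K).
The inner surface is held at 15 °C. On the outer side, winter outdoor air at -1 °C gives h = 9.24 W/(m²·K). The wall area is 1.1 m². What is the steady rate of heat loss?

Q ≈ 4.49 W

Treating each layer as a thermal resistance in series:
R_hardwood = L/(kA) = 0.11/(0.172×1.1) = 0.5814 K/W
R_glass-fibre batt = L/(kA) = 0.155/(0.0489×1.1) = 2.882 K/W
R_outer film = 1/(h_o·A) = 1/(9.24×1.1) = 0.09839 K/W
R_total = 3.561 K/W
Q = ΔT / R_total = 16 / 3.561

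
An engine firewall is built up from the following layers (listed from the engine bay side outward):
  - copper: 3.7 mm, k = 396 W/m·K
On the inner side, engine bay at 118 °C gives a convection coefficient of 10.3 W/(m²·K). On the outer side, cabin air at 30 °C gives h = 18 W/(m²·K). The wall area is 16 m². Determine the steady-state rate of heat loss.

Treating each layer as a thermal resistance in series:
R_inner film = 1/(h_i·A) = 1/(10.3×16) = 0.006068 K/W
R_copper = L/(kA) = 0.0037/(396×16) = 5.84×10^-7 K/W
R_outer film = 1/(h_o·A) = 1/(18×16) = 0.003472 K/W
R_total = 0.009541 K/W
Q = ΔT / R_total = 88 / 0.009541

Q ≈ 9220 W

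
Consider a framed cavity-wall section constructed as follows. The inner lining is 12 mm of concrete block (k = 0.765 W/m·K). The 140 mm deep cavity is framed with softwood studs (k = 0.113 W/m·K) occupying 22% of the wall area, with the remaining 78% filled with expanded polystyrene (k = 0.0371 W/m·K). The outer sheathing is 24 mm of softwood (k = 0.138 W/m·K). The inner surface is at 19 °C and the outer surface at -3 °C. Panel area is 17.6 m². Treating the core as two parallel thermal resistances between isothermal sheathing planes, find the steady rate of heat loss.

Q ≈ 139 W

Sheathing layers in series; stud and cavity paths in parallel between them.
R_inner = 0.012/(0.765×17.6) = 8.913×10^-4 K/W
R_stud  = 0.14/(0.113×0.22×17.6) = 0.32 K/W
R_cav   = 0.14/(0.0371×0.78×17.6) = 0.2749 K/W
1/R_core = 1/R_stud + 1/R_cav → R_core = 0.1479 K/W
R_outer = 0.024/(0.138×17.6) = 0.009881 K/W
R_total = 0.1586 K/W
Q = ΔT/R_total = 22/0.1586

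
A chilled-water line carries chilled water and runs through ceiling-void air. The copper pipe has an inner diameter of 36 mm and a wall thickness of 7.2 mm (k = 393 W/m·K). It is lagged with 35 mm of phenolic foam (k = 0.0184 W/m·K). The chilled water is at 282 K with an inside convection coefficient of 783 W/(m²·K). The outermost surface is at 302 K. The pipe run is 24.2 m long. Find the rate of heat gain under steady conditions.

Q ≈ 64.2 W

For a radial system each layer contributes R = ln(r_out/r_in)/(2πkL); films add R = 1/(hA).
R_inner film = 1/(h_i·2πr₁L) = 1/(783×2π×0.018×24.2) = 4.666×10^-4 K/W
R_copper pipe wall = ln(25.2/18)/(2π×393×24.2) = 5.631×10^-6 K/W
R_phenolic foam = ln(60.2/25.2)/(2π×0.0184×24.2) = 0.3113 K/W
R_total = 0.3117 K/W
Q = ΔT/R_total = 20/0.3117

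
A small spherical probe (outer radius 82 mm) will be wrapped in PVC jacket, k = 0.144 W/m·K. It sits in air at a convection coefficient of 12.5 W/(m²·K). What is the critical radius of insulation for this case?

For a sphere r_cr = 2k/h = 2×0.144/12.5
r_cr = 23 mm; since the bare radius (82 mm) is above r_cr, any added insulation will reduce heat loss.

r_cr ≈ 23 mm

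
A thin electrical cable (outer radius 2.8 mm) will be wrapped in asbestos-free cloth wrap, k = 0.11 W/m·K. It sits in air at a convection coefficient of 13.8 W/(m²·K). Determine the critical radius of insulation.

r_cr ≈ 7.97 mm

For a cylinder r_cr = k/h = 0.11/13.8
r_cr = 7.97 mm; since the bare radius (2.8 mm) is below r_cr, adding a thin layer of insulation will *increase* heat loss.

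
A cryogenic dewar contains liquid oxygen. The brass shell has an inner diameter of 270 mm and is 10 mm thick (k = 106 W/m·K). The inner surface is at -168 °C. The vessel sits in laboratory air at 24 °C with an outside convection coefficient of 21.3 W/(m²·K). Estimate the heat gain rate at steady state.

Each spherical layer contributes R = (1/r_i − 1/r_o)/(4πk):
R_brass shell = (1/0.135 − 1/0.145)/(4π×106) = 3.835×10^-4 K/W
R_outer film = 1/(h·4πr_o²) = 1/(21.3×4π×0.145²) = 0.1777 K/W
R_total = 0.1781 K/W
Q = ΔT/R_total = 192/0.1781

Q ≈ 1080 W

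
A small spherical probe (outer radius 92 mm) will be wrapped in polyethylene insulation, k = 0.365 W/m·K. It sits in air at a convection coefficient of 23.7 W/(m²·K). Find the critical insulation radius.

r_cr ≈ 30.8 mm

For a sphere r_cr = 2k/h = 2×0.365/23.7
r_cr = 30.8 mm; since the bare radius (92 mm) is above r_cr, any added insulation will reduce heat loss.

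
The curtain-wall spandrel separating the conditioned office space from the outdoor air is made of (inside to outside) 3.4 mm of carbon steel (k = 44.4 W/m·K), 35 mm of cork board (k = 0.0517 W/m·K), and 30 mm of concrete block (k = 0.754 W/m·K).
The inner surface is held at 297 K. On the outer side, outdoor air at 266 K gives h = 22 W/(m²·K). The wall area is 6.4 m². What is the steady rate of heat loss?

Q ≈ 260 W

Thermal resistances in series:
R_carbon steel = L/(kA) = 0.0034/(44.4×6.4) = 1.197×10^-5 K/W
R_cork board = L/(kA) = 0.035/(0.0517×6.4) = 0.1058 K/W
R_concrete block = L/(kA) = 0.03/(0.754×6.4) = 0.006217 K/W
R_outer film = 1/(h_o·A) = 1/(22×6.4) = 0.007102 K/W
R_total = 0.1191 K/W
Q = ΔT / R_total = 31 / 0.1191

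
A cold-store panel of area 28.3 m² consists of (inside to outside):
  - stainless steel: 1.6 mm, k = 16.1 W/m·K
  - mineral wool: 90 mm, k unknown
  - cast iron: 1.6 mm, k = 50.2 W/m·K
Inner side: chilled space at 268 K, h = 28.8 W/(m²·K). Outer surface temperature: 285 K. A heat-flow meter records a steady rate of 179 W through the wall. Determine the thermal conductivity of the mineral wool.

k ≈ 0.0339 W/(m·K)

Using the resistance-network approach (series):
R_inner film = 1/(h_i·A) = 1/(28.8×28.3) = 0.001227 K/W
R_stainless steel = L/(kA) = 0.0016/(16.1×28.3) = 3.512×10^-6 K/W
R_cast iron = L/(kA) = 0.0016/(50.2×28.3) = 1.126×10^-6 K/W
Sum of known resistances R_other = 0.001232 K/W
Total R = ΔT/Q = 17/179 = 0.09497 K/W
R_mineral wool = R_total − R_other = 0.09374 K/W
k = L/(R·A) = 0.09/(0.09374×28.3)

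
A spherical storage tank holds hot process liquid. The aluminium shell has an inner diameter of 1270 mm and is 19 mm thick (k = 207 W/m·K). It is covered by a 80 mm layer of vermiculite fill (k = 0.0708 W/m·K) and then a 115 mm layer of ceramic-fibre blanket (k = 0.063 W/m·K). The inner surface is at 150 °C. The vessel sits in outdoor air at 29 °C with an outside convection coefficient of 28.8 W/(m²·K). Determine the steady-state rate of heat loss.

Q ≈ 285 W

For a spherical shell R = (1/r₁ − 1/r₂)/(4πk); film R = 1/(h·4πr²). In series:
R_aluminium shell = (1/0.635 − 1/0.654)/(4π×207) = 1.759×10^-5 K/W
R_vermiculite fill = (1/0.654 − 1/0.734)/(4π×0.0708) = 0.1873 K/W
R_ceramic-fibre blanket = (1/0.734 − 1/0.849)/(4π×0.063) = 0.2331 K/W
R_outer film = 1/(h·4πr_o²) = 1/(28.8×4π×0.849²) = 0.003833 K/W
R_total = 0.4243 K/W
Q = ΔT/R_total = 121/0.4243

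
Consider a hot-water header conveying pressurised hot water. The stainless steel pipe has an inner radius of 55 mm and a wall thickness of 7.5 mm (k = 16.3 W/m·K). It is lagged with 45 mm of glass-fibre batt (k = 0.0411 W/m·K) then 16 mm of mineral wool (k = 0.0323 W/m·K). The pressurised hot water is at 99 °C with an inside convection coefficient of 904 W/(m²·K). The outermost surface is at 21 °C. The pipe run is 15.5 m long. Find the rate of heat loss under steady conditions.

For a radial system each layer contributes R = ln(r_out/r_in)/(2πkL); films add R = 1/(hA).
R_inner film = 1/(h_i·2πr₁L) = 1/(904×2π×0.055×15.5) = 2.065×10^-4 K/W
R_stainless steel pipe wall = ln(62.5/55)/(2π×16.3×15.5) = 8.053×10^-5 K/W
R_glass-fibre batt = ln(107.5/62.5)/(2π×0.0411×15.5) = 0.1355 K/W
R_mineral wool = ln(123.5/107.5)/(2π×0.0323×15.5) = 0.04411 K/W
R_total = 0.1799 K/W
Q = ΔT/R_total = 78/0.1799

Q ≈ 434 W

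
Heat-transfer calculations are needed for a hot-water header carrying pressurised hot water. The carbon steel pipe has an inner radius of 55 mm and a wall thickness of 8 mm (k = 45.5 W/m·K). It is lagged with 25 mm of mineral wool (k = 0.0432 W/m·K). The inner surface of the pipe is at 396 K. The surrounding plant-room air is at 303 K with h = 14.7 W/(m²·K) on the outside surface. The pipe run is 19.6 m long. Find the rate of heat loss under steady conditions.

Radial resistances (cylindrical: R_cond = ln(r_o/r_i)/(2πkL), R_conv = 1/(h·2πrL)):
R_carbon steel pipe wall = ln(63/55)/(2π×45.5×19.6) = 2.424×10^-5 K/W
R_mineral wool = ln(88/63)/(2π×0.0432×19.6) = 0.06282 K/W
R_outer film = 1/(h_o·2πr_oL) = 1/(14.7×2π×0.088×19.6) = 0.006277 K/W
R_total = 0.06912 K/W
Q = ΔT/R_total = 93/0.06912

Q ≈ 1350 W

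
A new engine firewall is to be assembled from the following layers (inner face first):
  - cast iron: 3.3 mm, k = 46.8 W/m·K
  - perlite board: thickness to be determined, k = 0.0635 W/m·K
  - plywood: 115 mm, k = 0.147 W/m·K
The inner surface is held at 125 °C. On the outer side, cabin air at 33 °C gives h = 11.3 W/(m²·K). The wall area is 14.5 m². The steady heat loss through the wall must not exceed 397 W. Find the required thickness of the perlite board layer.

L ≈ 158 mm

Model the wall as resistances in series:
R_cast iron = L/(kA) = 0.0033/(46.8×14.5) = 4.863×10^-6 K/W
R_plywood = L/(kA) = 0.115/(0.147×14.5) = 0.05395 K/W
R_outer film = 1/(h_o·A) = 1/(11.3×14.5) = 0.006103 K/W
Sum of the known resistances R_other = 0.06006 K/W
Required total resistance R_tot = ΔT/Q_allow = 92/397 = 0.2317 K/W
R_perlite board = R_tot − R_other = 0.1717 K/W
L = R·k·A = 0.1717×0.0635×14.5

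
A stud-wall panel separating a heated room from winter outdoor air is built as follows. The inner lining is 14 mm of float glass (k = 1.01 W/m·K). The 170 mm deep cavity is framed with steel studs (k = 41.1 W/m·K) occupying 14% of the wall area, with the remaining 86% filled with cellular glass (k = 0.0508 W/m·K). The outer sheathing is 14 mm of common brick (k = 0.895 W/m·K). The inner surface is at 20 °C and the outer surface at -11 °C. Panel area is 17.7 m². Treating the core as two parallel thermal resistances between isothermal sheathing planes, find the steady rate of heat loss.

Sheathing layers in series; stud and cavity paths in parallel between them.
R_inner = 0.014/(1.01×17.7) = 7.831×10^-4 K/W
R_stud  = 0.17/(41.1×0.14×17.7) = 0.001669 K/W
R_cav   = 0.17/(0.0508×0.86×17.7) = 0.2198 K/W
1/R_core = 1/R_stud + 1/R_cav → R_core = 0.001657 K/W
R_outer = 0.014/(0.895×17.7) = 8.838×10^-4 K/W
R_total = 0.003323 K/W
Q = ΔT/R_total = 31/0.003323

Q ≈ 9330 W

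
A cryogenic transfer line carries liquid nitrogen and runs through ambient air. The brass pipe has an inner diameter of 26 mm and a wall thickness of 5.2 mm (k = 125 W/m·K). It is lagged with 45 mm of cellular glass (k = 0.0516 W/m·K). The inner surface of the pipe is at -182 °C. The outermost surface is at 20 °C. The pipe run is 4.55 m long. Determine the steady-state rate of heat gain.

Q ≈ 239 W

For a radial system each layer contributes R = ln(r_out/r_in)/(2πkL); films add R = 1/(hA).
R_brass pipe wall = ln(18.2/13)/(2π×125×4.55) = 9.416×10^-5 K/W
R_cellular glass = ln(63.2/18.2)/(2π×0.0516×4.55) = 0.8439 K/W
R_total = 0.844 K/W
Q = ΔT/R_total = 202/0.844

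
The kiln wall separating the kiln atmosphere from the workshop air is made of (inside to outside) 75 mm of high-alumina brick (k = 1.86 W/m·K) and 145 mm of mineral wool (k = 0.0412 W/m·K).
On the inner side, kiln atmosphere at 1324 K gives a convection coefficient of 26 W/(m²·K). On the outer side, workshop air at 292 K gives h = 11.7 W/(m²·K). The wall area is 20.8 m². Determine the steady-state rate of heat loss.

Thermal resistances in series:
R_inner film = 1/(h_i·A) = 1/(26×20.8) = 0.001849 K/W
R_high-alumina brick = L/(kA) = 0.075/(1.86×20.8) = 0.001939 K/W
R_mineral wool = L/(kA) = 0.145/(0.0412×20.8) = 0.1692 K/W
R_outer film = 1/(h_o·A) = 1/(11.7×20.8) = 0.004109 K/W
R_total = 0.1771 K/W
Q = ΔT / R_total = 1032 / 0.1771

Q ≈ 5830 W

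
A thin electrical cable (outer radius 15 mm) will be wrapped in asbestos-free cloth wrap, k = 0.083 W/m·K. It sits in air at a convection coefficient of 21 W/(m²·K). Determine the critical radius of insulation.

For a cylinder r_cr = k/h = 0.083/21
r_cr = 3.95 mm; since the bare radius (15 mm) is above r_cr, any added insulation will reduce heat loss.

r_cr ≈ 3.95 mm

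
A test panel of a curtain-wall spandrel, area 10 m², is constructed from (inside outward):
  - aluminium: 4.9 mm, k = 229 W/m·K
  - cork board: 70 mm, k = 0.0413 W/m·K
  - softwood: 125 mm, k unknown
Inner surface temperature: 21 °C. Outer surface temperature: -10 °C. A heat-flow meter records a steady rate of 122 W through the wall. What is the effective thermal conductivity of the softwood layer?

k ≈ 0.148 W/(m·K)

Using the resistance-network approach (series):
R_aluminium = L/(kA) = 0.0049/(229×10) = 2.14×10^-6 K/W
R_cork board = L/(kA) = 0.07/(0.0413×10) = 0.1695 K/W
Sum of known resistances R_other = 0.1695 K/W
Total R = ΔT/Q = 31/122 = 0.2541 K/W
R_softwood = R_total − R_other = 0.0846 K/W
k = L/(R·A) = 0.125/(0.0846×10)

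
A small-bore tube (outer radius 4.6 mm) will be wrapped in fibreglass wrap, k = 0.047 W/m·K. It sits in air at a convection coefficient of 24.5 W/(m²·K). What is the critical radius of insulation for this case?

For a cylinder r_cr = k/h = 0.047/24.5
r_cr = 1.92 mm; since the bare radius (4.6 mm) is above r_cr, any added insulation will reduce heat loss.

r_cr ≈ 1.92 mm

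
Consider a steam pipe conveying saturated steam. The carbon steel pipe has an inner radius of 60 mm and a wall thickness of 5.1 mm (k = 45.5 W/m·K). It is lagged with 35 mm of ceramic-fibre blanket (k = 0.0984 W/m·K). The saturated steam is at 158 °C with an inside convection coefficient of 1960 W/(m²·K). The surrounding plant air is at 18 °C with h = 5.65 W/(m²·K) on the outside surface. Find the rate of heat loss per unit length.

Per-layer cylindrical resistances, series-summed:
R_inner film = 1/(h_i·2πr₁L) = 1/(1960×2π×0.06×1) = 0.001353 K/W
R_carbon steel pipe wall = ln(65.1/60)/(2π×45.5×1) = 2.854×10^-4 K/W
R_ceramic-fibre blanket = ln(100.1/65.1)/(2π×0.0984×1) = 0.6959 K/W
R_outer film = 1/(h_o·2πr_oL) = 1/(5.65×2π×0.1001×1) = 0.2814 K/W
R_total = 0.9789 K/W
Q = ΔT/R_total = 140/0.9789

q′ ≈ 143 W/m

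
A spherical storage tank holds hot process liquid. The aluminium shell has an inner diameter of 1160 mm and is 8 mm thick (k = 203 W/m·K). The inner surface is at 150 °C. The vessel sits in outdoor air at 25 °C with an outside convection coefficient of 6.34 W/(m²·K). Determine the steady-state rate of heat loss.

Q ≈ 3440 W

For a spherical shell R = (1/r₁ − 1/r₂)/(4πk); film R = 1/(h·4πr²). In series:
R_aluminium shell = (1/0.58 − 1/0.588)/(4π×203) = 9.196×10^-6 K/W
R_outer film = 1/(h·4πr_o²) = 1/(6.34×4π×0.588²) = 0.0363 K/W
R_total = 0.03631 K/W
Q = ΔT/R_total = 125/0.03631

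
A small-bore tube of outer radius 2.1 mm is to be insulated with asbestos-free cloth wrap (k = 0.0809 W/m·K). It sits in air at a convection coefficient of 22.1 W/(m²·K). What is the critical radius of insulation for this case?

r_cr ≈ 3.66 mm

For a cylinder r_cr = k/h = 0.0809/22.1
r_cr = 3.66 mm; since the bare radius (2.1 mm) is below r_cr, adding a thin layer of insulation will *increase* heat loss.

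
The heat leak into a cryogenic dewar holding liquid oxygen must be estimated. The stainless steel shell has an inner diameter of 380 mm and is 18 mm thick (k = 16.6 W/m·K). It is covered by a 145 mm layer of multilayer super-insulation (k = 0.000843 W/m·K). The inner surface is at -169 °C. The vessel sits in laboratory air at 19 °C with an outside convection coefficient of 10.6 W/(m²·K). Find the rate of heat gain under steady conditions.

Q ≈ 1.01 W

Radial (spherical) resistances in series:
R_stainless steel shell = (1/0.19 − 1/0.208)/(4π×16.6) = 0.002183 K/W
R_multilayer super-insulation = (1/0.208 − 1/0.353)/(4π×0.000843) = 186.4 K/W
R_outer film = 1/(h·4πr_o²) = 1/(10.6×4π×0.353²) = 0.06025 K/W
R_total = 186.5 K/W
Q = ΔT/R_total = 188/186.5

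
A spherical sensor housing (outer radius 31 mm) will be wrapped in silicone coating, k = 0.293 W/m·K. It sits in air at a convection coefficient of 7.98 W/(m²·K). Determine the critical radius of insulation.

r_cr ≈ 73.4 mm

For a sphere r_cr = 2k/h = 2×0.293/7.98
r_cr = 73.4 mm; since the bare radius (31 mm) is below r_cr, adding a thin layer of insulation will *increase* heat loss.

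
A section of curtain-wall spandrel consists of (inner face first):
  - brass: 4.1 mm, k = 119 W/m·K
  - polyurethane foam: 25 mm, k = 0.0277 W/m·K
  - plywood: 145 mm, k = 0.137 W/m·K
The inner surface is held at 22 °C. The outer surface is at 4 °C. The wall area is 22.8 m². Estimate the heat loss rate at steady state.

Q ≈ 209 W

Series thermal resistances:
R_brass = L/(kA) = 0.0041/(119×22.8) = 1.511×10^-6 K/W
R_polyurethane foam = L/(kA) = 0.025/(0.0277×22.8) = 0.03958 K/W
R_plywood = L/(kA) = 0.145/(0.137×22.8) = 0.04642 K/W
R_total = 0.08601 K/W
Q = ΔT / R_total = 18 / 0.08601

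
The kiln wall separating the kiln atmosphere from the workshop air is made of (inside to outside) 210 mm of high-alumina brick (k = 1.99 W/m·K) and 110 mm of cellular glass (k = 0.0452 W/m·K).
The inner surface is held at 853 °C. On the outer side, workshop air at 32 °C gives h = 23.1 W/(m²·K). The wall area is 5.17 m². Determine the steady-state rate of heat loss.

Q ≈ 1640 W

Thermal resistances in series:
R_high-alumina brick = L/(kA) = 0.21/(1.99×5.17) = 0.02041 K/W
R_cellular glass = L/(kA) = 0.11/(0.0452×5.17) = 0.4707 K/W
R_outer film = 1/(h_o·A) = 1/(23.1×5.17) = 0.008373 K/W
R_total = 0.4995 K/W
Q = ΔT / R_total = 821 / 0.4995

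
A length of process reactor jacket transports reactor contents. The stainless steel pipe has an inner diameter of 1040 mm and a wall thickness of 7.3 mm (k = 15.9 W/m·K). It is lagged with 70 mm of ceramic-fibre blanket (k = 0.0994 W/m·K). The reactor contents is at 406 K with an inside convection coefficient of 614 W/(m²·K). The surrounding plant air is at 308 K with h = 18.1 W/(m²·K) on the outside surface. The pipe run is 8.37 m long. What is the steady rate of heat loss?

Q ≈ 3820 W

Per-layer cylindrical resistances, series-summed:
R_inner film = 1/(h_i·2πr₁L) = 1/(614×2π×0.52×8.37) = 5.956×10^-5 K/W
R_stainless steel pipe wall = ln(527.3/520)/(2π×15.9×8.37) = 1.667×10^-5 K/W
R_ceramic-fibre blanket = ln(597.3/527.3)/(2π×0.0994×8.37) = 0.02385 K/W
R_outer film = 1/(h_o·2πr_oL) = 1/(18.1×2π×0.5973×8.37) = 0.001759 K/W
R_total = 0.02568 K/W
Q = ΔT/R_total = 98/0.02568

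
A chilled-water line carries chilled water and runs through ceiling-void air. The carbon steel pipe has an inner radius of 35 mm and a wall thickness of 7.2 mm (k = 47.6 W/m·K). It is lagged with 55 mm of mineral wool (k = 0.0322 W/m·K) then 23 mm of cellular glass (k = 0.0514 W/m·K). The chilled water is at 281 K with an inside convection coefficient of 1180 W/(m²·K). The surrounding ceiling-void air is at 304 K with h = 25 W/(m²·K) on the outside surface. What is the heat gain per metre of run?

q′ ≈ 4.75 W/m

Per-layer cylindrical resistances, series-summed:
R_inner film = 1/(h_i·2πr₁L) = 1/(1180×2π×0.035×1) = 0.003854 K/W
R_carbon steel pipe wall = ln(42.2/35)/(2π×47.6×1) = 6.255×10^-4 K/W
R_mineral wool = ln(97.2/42.2)/(2π×0.0322×1) = 4.124 K/W
R_cellular glass = ln(120.2/97.2)/(2π×0.0514×1) = 0.6576 K/W
R_outer film = 1/(h_o·2πr_oL) = 1/(25×2π×0.1202×1) = 0.05296 K/W
R_total = 4.839 K/W
Q = ΔT/R_total = 23/4.839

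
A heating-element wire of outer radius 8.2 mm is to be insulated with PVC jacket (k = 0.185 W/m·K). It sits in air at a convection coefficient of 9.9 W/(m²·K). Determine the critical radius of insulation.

r_cr ≈ 18.7 mm

For a cylinder r_cr = k/h = 0.185/9.9
r_cr = 18.7 mm; since the bare radius (8.2 mm) is below r_cr, adding a thin layer of insulation will *increase* heat loss.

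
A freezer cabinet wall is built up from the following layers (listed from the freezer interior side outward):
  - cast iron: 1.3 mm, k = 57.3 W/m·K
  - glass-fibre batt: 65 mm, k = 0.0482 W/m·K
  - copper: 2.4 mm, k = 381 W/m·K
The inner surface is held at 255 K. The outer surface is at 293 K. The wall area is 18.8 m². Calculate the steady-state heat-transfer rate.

Series thermal resistances:
R_cast iron = L/(kA) = 0.0013/(57.3×18.8) = 1.207×10^-6 K/W
R_glass-fibre batt = L/(kA) = 0.065/(0.0482×18.8) = 0.07173 K/W
R_copper = L/(kA) = 0.0024/(381×18.8) = 3.351×10^-7 K/W
R_total = 0.07173 K/W
Q = ΔT / R_total = 38 / 0.07173

Q ≈ 530 W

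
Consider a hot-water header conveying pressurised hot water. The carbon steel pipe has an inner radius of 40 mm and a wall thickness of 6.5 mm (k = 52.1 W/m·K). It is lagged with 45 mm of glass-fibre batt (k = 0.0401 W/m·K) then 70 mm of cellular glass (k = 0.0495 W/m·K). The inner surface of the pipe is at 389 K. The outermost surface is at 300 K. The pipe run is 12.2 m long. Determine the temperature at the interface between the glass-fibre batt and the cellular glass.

Treating each annulus and film as a series resistance:
R_carbon steel pipe wall = ln(46.5/40)/(2π×52.1×12.2) = 3.77×10^-5 K/W
R_glass-fibre batt = ln(91.5/46.5)/(2π×0.0401×12.2) = 0.2202 K/W
R_cellular glass = ln(161.5/91.5)/(2π×0.0495×12.2) = 0.1497 K/W
R_total = 0.37 K/W
Q = ΔT/R_total = 89/0.37
Q = 241 W
T_interface = T_inner − Q·ΣR(inner→interface) = 389 − 241×0.2202

T ≈ 336 K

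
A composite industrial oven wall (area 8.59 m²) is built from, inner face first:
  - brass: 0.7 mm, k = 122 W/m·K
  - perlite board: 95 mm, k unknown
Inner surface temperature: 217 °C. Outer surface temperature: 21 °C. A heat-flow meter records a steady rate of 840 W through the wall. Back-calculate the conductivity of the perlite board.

k ≈ 0.0474 W/(m·K)

Thermal resistances in series:
R_brass = L/(kA) = 0.0007/(122×8.59) = 6.68×10^-7 K/W
Sum of known resistances R_other = 6.68×10^-7 K/W
Total R = ΔT/Q = 196/840 = 0.2333 K/W
R_perlite board = R_total − R_other = 0.2333 K/W
k = L/(R·A) = 0.095/(0.2333×8.59)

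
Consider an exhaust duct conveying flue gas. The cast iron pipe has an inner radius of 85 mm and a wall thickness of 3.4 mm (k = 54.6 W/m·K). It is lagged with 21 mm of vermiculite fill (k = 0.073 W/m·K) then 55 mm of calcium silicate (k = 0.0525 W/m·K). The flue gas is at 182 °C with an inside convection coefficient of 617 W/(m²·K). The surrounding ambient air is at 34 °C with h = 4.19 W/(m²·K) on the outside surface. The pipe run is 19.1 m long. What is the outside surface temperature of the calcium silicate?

Radial resistances (cylindrical: R_cond = ln(r_o/r_i)/(2πkL), R_conv = 1/(h·2πrL)):
R_inner film = 1/(h_i·2πr₁L) = 1/(617×2π×0.085×19.1) = 1.589×10^-4 K/W
R_cast iron pipe wall = ln(88.4/85)/(2π×54.6×19.1) = 5.986×10^-6 K/W
R_vermiculite fill = ln(109.4/88.4)/(2π×0.073×19.1) = 0.02433 K/W
R_calcium silicate = ln(164.4/109.4)/(2π×0.0525×19.1) = 0.06464 K/W
R_outer film = 1/(h_o·2πr_oL) = 1/(4.19×2π×0.1644×19.1) = 0.0121 K/W
R_total = 0.1012 K/W
Q = ΔT/R_total = 148/0.1012
Q = 1460 W
T_interface = T_inner − Q·ΣR(inner→interface) = 182 − 1460×0.08914

T ≈ 51.7 °C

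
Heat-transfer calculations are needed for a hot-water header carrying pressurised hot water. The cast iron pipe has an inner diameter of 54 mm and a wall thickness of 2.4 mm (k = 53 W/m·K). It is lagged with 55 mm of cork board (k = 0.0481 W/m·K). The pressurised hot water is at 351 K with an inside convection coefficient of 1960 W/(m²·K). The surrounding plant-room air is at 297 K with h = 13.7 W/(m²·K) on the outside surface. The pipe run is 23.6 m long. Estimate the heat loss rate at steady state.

Cylindrical conduction, so R = ln(r₂/r₁)/(2πkL) per layer, in series:
R_inner film = 1/(h_i·2πr₁L) = 1/(1960×2π×0.027×23.6) = 1.274×10^-4 K/W
R_cast iron pipe wall = ln(29.4/27)/(2π×53×23.6) = 1.084×10^-5 K/W
R_cork board = ln(84.4/29.4)/(2π×0.0481×23.6) = 0.1479 K/W
R_outer film = 1/(h_o·2πr_oL) = 1/(13.7×2π×0.0844×23.6) = 0.005832 K/W
R_total = 0.1538 K/W
Q = ΔT/R_total = 54/0.1538

Q ≈ 351 W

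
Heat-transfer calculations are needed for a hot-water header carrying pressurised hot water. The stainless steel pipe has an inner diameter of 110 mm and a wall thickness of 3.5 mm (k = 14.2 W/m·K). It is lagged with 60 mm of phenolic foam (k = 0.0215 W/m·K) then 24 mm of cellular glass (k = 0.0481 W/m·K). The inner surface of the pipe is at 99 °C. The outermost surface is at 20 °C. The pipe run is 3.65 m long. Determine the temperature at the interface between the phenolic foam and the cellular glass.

T ≈ 28.3 °C

Radial resistances (cylindrical: R_cond = ln(r_o/r_i)/(2πkL), R_conv = 1/(h·2πrL)):
R_stainless steel pipe wall = ln(58.5/55)/(2π×14.2×3.65) = 1.894×10^-4 K/W
R_phenolic foam = ln(118.5/58.5)/(2π×0.0215×3.65) = 1.432 K/W
R_cellular glass = ln(142.5/118.5)/(2π×0.0481×3.65) = 0.1672 K/W
R_total = 1.599 K/W
Q = ΔT/R_total = 79/1.599
Q = 49.4 W
T_interface = T_inner − Q·ΣR(inner→interface) = 99 − 49.4×1.432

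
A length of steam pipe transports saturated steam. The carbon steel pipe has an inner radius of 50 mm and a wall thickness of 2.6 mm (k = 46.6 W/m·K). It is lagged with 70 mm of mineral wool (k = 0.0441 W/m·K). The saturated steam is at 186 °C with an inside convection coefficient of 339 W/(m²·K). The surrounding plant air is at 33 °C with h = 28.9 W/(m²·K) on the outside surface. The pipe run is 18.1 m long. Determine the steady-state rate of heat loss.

Per-layer cylindrical resistances, series-summed:
R_inner film = 1/(h_i·2πr₁L) = 1/(339×2π×0.05×18.1) = 5.188×10^-4 K/W
R_carbon steel pipe wall = ln(52.6/50)/(2π×46.6×18.1) = 9.565×10^-6 K/W
R_mineral wool = ln(122.6/52.6)/(2π×0.0441×18.1) = 0.1687 K/W
R_outer film = 1/(h_o·2πr_oL) = 1/(28.9×2π×0.1226×18.1) = 0.002482 K/W
R_total = 0.1717 K/W
Q = ΔT/R_total = 153/0.1717

Q ≈ 891 W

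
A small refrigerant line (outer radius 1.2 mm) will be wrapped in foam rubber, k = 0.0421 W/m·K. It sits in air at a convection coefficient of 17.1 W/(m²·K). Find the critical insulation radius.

For a cylinder r_cr = k/h = 0.0421/17.1
r_cr = 2.46 mm; since the bare radius (1.2 mm) is below r_cr, adding a thin layer of insulation will *increase* heat loss.

r_cr ≈ 2.46 mm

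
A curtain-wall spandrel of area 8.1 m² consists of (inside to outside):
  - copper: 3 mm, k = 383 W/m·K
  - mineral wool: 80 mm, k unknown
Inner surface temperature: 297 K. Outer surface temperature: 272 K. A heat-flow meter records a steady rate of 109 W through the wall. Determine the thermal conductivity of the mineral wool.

Treating each layer as a thermal resistance in series:
R_copper = L/(kA) = 0.003/(383×8.1) = 9.67×10^-7 K/W
Sum of known resistances R_other = 9.67×10^-7 K/W
Total R = ΔT/Q = 25/109 = 0.2294 K/W
R_mineral wool = R_total − R_other = 0.2294 K/W
k = L/(R·A) = 0.08/(0.2294×8.1)

k ≈ 0.0431 W/(m·K)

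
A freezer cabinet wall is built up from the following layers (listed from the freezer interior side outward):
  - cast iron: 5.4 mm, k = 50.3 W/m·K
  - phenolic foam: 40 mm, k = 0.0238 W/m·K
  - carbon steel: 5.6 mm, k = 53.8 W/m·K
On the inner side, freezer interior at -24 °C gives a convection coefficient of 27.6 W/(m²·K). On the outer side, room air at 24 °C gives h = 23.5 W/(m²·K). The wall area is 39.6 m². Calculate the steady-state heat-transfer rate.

Q ≈ 1080 W

Using the resistance-network approach (series):
R_inner film = 1/(h_i·A) = 1/(27.6×39.6) = 9.149×10^-4 K/W
R_cast iron = L/(kA) = 0.0054/(50.3×39.6) = 2.711×10^-6 K/W
R_phenolic foam = L/(kA) = 0.04/(0.0238×39.6) = 0.04244 K/W
R_carbon steel = L/(kA) = 0.0056/(53.8×39.6) = 2.629×10^-6 K/W
R_outer film = 1/(h_o·A) = 1/(23.5×39.6) = 0.001075 K/W
R_total = 0.04444 K/W
Q = ΔT / R_total = 48 / 0.04444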